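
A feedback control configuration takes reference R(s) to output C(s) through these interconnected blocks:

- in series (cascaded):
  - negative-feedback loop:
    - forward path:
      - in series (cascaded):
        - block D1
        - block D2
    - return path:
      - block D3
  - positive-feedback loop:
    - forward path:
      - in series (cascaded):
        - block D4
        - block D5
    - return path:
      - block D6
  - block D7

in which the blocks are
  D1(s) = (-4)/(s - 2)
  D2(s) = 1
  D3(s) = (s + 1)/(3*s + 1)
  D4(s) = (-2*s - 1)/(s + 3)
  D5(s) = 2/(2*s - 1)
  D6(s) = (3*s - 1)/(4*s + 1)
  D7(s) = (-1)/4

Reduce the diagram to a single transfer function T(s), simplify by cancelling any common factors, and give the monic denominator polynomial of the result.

The answer is s^5 + 5*s^4/4 - 123*s^3/8 - 29*s^2/4 + 25*s/8 + 5/4.

Reasoning:
[1] series reduction of D1, D2 = (-4)/(s - 2)
[2] collapse the loop ((D1*D2) forward, D3 return) = (-12*s - 4)/(3*s^2 - 9*s - 6)
[3] combine D4, D5 in series = (-4*s - 2)/(2*s^2 + 5*s - 3)
[4] close the feedback loop around (D4*D5), D6 = (-16*s^2 - 12*s - 2)/(8*s^3 + 34*s^2 - 5*s - 5)
[5] multiply [(D1*D2)/(1+(D1*D2)*D3)], [(D4*D5)/(1-(D4*D5)*D6)], D7 (series) = (-48*s^3 - 52*s^2 - 18*s - 2)/(24*s^5 + 30*s^4 - 369*s^3 - 174*s^2 + 75*s + 30)
That last expression is T(s), already simplified. Scaling its denominator by 1/24 (the reciprocal of the leading coefficient) yields the monic denominator.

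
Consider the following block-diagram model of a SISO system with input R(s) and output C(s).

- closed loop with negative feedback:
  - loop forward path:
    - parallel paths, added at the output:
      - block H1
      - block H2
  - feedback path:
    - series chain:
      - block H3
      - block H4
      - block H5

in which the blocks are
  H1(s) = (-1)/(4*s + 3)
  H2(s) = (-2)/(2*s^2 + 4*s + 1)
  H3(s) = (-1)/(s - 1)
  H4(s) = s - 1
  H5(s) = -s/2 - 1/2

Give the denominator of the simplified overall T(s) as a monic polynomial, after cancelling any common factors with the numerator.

Step 1: add H1, H2 (parallel) gives (-2*s^2 - 12*s - 7)/(8*s^3 + 22*s^2 + 16*s + 3)
Step 2: combine H3, H4, H5 in series gives s/2 + 1/2
Step 3: collapse the loop ((H1+H2) forward, (H3*H4*H5) return) gives (-4*s^2 - 24*s - 14)/(14*s^3 + 30*s^2 + 13*s - 1)
No further cancellation is possible in the step-3 result, so that is T(s). Its denominator becomes monic after dividing by the leading coefficient 14.

Final answer: s^3 + 15*s^2/7 + 13*s/14 - 1/14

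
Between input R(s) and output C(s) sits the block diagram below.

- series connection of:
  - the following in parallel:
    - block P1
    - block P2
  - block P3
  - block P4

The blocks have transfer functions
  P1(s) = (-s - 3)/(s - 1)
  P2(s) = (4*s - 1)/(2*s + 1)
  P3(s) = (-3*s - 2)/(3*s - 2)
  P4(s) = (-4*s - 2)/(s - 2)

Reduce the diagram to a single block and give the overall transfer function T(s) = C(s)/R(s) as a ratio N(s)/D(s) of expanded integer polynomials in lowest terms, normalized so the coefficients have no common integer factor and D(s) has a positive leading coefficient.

The answer is (12*s^3 - 64*s^2 - 60*s - 8)/(3*s^3 - 11*s^2 + 12*s - 4).

Reasoning:
[1] sum the parallel branches P1, P2 -> (2*s^2 - 12*s - 2)/(2*s^2 - s - 1)
[2] series reduction of (P1+P2), P3, P4: this yields T(s), and no further normalization is needed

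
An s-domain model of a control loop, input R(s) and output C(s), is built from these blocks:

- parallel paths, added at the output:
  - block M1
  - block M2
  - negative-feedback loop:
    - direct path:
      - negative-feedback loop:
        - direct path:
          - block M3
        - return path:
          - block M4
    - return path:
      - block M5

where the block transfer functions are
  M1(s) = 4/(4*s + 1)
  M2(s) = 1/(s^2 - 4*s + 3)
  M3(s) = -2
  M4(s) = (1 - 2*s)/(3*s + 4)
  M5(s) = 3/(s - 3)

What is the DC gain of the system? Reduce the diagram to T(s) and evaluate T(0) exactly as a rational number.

The answer is 53/15.

Reasoning:
[1] collapse the loop (M3 forward, M4 return): (-6*s - 8)/(7*s + 2)
[2] apply the feedback formula to [M3/(1+M3*M4)], M5: (-6*s^2 + 10*s + 24)/(7*s^2 - 37*s - 30)
[3] sum the parallel branches M1, M2, [[M3/(1+M3*M4)]/(1+[M3/(1+M3*M4)]*M5)]: (-24*s^5 + 158*s^4 - 334*s^3 + 117*s^2 + 101*s - 318)/(28*s^5 - 253*s^4 + 491*s^3 + 175*s^2 - 351*s - 90)
DC gain: substitute s = 0 into T(s) from step 3: T(0) = -318/(-90) = 53/15.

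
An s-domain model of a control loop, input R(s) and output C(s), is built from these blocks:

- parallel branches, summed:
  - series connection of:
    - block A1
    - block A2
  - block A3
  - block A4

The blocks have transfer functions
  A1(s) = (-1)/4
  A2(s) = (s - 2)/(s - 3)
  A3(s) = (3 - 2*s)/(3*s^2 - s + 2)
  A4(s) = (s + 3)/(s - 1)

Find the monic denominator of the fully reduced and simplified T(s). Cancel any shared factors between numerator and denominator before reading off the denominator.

[1] multiply A1, A2 (series) -> (2 - s)/(4*s - 12)
[2] add (A1*A2), A3, A4 (parallel) -> (9*s^4 - 2*s^3 - 67*s^2 - 28*s - 40)/(12*s^4 - 52*s^3 + 60*s^2 - 44*s + 24)
That last expression is T(s), already simplified. Scaling its denominator by 1/12 (the reciprocal of the leading coefficient) yields the monic denominator.

Answer: s^4 - 13*s^3/3 + 5*s^2 - 11*s/3 + 2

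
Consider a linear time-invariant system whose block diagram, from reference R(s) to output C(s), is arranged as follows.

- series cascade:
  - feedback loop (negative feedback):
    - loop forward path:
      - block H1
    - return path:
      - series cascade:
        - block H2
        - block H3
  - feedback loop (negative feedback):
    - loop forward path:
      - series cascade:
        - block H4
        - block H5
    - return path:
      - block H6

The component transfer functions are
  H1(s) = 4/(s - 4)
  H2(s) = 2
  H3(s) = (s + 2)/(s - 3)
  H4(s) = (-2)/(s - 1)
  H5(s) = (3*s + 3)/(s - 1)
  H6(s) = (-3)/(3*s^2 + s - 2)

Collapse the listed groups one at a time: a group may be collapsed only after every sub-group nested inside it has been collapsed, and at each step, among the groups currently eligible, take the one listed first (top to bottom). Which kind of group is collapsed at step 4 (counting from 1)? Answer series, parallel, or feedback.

Reducing step by step:

Step 1. combine H2, H3 in series
Step 2. collapse the loop (H1 forward, (H2*H3) return)
Step 3. series reduction of H4, H5
Step 4. reduce the feedback loop with forward (H4*H5) and return H6
Step 5. series reduction of [H1/(1+H1*(H2*H3))], [(H4*H5)/(1+(H4*H5)*H6)]
So the answer for step 4 is feedback.

Answer: feedback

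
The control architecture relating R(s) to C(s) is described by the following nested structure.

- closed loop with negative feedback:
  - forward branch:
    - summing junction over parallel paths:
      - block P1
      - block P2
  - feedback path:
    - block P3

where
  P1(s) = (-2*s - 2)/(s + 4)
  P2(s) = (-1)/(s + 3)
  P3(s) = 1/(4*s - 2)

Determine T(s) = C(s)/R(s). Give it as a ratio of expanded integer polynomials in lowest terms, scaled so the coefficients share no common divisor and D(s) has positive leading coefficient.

Step 1. add P1, P2 (parallel) = (-2*s^2 - 9*s - 10)/(s^2 + 7*s + 12)
Step 2. collapse the loop ((P1+P2) forward, P3 return) - this is the overall T(s), already in the required normalized form

Answer: (-8*s^3 - 32*s^2 - 22*s + 20)/(4*s^3 + 24*s^2 + 25*s - 34)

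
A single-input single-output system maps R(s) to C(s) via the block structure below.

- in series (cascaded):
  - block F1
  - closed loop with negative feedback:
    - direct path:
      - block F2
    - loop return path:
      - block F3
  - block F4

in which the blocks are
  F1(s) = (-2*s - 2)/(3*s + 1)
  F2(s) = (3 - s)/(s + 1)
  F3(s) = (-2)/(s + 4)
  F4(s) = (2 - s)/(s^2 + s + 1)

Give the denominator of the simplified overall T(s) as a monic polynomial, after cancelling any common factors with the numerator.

Reducing step by step:

(1) collapse the loop (F2 forward, F3 return); result (-s^2 - s + 12)/(s^2 + 7*s - 2)
(2) combine F1, [F2/(1+F2*F3)], F4 in series; result (-2*s^4 + 30*s^2 - 20*s - 48)/(3*s^5 + 25*s^4 + 26*s^3 + 21*s^2 - s - 2)
That last expression is T(s), already simplified. Scaling its denominator by 1/3 (the reciprocal of the leading coefficient) yields the monic denominator.

Answer: s^5 + 25*s^4/3 + 26*s^3/3 + 7*s^2 - s/3 - 2/3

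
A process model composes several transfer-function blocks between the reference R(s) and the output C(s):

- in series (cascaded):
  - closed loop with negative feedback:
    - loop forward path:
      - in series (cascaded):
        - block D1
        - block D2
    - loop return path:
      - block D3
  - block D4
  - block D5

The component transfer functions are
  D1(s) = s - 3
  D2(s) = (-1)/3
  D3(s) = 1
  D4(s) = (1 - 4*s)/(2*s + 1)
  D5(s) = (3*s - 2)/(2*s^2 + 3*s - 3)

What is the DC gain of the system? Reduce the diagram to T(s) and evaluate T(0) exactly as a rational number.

(1) cascade D1, D2 = 1 - s/3
(2) collapse the loop ((D1*D2) forward, D3 return) = (s - 3)/(s - 6)
(3) series reduction of [(D1*D2)/(1+(D1*D2)*D3)], D4, D5 = (-12*s^3 + 47*s^2 - 35*s + 6)/(4*s^4 - 16*s^3 - 51*s^2 + 15*s + 18)
Step 3 gives the overall T(s). Then T(0) = 6/18 = 1/3.

Hence the answer: 1/3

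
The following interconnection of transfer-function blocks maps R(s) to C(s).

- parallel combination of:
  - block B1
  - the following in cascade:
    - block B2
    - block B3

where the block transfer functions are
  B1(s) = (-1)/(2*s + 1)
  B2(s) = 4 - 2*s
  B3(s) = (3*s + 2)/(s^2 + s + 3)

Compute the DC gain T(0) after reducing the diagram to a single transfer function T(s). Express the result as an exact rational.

The answer is 5/3.

Reasoning:
Step 1 - cascade B2, B3: (-6*s^2 + 8*s + 8)/(s^2 + s + 3)
Step 2 - add B1, (B2*B3) (parallel): (-12*s^3 + 9*s^2 + 23*s + 5)/(2*s^3 + 3*s^2 + 7*s + 3)
That last expression is T(s); at s = 0 only the constant terms survive, so T(0) = 5/3.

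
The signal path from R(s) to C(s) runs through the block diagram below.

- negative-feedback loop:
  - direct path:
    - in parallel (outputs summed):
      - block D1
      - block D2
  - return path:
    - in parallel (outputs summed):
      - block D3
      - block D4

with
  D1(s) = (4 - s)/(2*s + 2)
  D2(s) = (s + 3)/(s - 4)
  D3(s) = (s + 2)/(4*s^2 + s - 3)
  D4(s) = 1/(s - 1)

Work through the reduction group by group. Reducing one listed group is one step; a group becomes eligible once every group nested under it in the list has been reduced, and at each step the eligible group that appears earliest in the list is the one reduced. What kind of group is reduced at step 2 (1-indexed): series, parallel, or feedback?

Step 1. sum the parallel branches D1, D2
Step 2. combine D3, D4 in parallel
Step 3. reduce the feedback loop with forward (D1+D2) and return (D3+D4)
Step 2: parallel.

Hence the answer: parallel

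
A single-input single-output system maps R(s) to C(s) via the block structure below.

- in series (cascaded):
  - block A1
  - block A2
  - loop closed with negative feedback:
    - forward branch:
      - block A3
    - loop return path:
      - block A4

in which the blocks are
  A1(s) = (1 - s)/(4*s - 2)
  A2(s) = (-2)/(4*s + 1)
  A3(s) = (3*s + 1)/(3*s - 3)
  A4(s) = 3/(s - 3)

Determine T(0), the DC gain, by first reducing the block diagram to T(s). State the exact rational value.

[1] close the feedback loop around A3, A4, giving (3*s^2 - 8*s - 3)/(3*s^2 - 3*s + 12)
[2] combine A1, A2, [A3/(1+A3*A4)] in series, giving (3*s^3 - 11*s^2 + 5*s + 3)/(24*s^4 - 30*s^3 + 99*s^2 - 21*s - 12)
That last expression is T(s); at s = 0 only the constant terms survive, so T(0) = 3/(-12) = -1/4.

Therefore the answer is -1/4.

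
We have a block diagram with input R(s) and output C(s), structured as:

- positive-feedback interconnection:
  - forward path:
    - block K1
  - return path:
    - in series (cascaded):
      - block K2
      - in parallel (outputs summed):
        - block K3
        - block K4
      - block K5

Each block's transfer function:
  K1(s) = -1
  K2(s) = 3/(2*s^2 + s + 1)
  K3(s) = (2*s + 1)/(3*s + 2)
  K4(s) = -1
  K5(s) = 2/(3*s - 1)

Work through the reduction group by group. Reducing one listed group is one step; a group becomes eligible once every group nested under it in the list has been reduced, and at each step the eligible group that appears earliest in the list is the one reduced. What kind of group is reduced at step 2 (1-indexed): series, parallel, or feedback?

The answer is series.

Reasoning:
(1) add K3, K4 (parallel)
(2) cascade K2, (K3+K4), K5
(3) collapse the loop (K1 forward, (K2*(K3+K4)*K5) return)
At step 2 the group reduced is series.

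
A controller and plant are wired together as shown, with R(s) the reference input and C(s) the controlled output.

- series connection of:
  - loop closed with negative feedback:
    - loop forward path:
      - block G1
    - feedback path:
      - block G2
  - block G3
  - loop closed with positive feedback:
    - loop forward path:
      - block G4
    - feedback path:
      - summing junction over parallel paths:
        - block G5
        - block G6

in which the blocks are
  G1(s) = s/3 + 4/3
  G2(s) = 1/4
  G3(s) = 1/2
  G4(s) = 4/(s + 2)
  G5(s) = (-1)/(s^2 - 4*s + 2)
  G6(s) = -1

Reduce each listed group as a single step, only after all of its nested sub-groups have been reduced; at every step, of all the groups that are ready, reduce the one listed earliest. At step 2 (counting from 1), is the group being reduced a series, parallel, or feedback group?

Reducing step by step:

Step 1: close the feedback loop around G1, G2
Step 2: add G5, G6 (parallel)
Step 3: apply the feedback formula to G4, (G5+G6)
Step 4: multiply [G1/(1+G1*G2)], G3, [G4/(1-G4*(G5+G6))] (series)
Step 2: parallel.

Answer: parallel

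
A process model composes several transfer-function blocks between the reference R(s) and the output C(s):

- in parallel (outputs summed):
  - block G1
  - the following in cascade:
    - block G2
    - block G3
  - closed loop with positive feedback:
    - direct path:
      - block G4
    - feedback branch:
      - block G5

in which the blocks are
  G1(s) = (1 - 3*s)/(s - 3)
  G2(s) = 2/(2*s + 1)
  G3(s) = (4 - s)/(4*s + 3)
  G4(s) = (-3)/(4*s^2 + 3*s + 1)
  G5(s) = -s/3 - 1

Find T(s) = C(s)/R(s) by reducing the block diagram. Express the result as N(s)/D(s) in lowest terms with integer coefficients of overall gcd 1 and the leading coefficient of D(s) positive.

Answer: (-96*s^5 - 144*s^4 + 36*s^3 + 36*s^2 + 9*s + 69)/(32*s^5 - 40*s^4 - 152*s^3 - 62*s^2 + 36*s + 18)

Working:
[1] reduce the series chain G2, G3: (8 - 2*s)/(8*s^2 + 10*s + 3)
[2] close the feedback loop around G4, G5: (-3)/(4*s^2 + 2*s - 2)
[3] add G1, (G2*G3), [G4/(1-G4*G5)] (parallel), which is the overall transfer function T(s) = C(s)/R(s) in lowest terms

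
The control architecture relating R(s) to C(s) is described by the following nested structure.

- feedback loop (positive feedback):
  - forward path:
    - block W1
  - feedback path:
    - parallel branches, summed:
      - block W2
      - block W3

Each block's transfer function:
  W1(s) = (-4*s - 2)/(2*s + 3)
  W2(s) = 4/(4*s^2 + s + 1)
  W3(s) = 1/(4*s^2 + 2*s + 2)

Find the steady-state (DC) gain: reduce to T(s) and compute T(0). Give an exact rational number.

Step 1 - reduce the parallel group W2, W3 gives (20*s^2 + 9*s + 9)/(16*s^4 + 12*s^3 + 14*s^2 + 4*s + 2)
Step 2 - collapse the loop (W1 forward, (W2+W3) return) gives (-32*s^5 - 40*s^4 - 40*s^3 - 22*s^2 - 8*s - 2)/(16*s^5 + 36*s^4 + 72*s^3 + 63*s^2 + 35*s + 12)
Evaluating the step-2 result (the overall T(s)) at s = 0 gives T(0) = -2/12 = -1/6.

Answer: -1/6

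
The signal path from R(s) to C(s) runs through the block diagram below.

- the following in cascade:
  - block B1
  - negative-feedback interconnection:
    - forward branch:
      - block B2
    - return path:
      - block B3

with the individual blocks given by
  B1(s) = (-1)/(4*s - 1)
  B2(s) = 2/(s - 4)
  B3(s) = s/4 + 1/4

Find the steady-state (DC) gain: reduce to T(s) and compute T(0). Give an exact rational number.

The answer is -4/7.

Reasoning:
1. collapse the loop (B2 forward, B3 return): 4/(3*s - 7)
2. combine B1, [B2/(1+B2*B3)] in series: (-4)/(12*s^2 - 31*s + 7)
Evaluating the step-2 result (the overall T(s)) at s = 0 gives T(0) = -4/7.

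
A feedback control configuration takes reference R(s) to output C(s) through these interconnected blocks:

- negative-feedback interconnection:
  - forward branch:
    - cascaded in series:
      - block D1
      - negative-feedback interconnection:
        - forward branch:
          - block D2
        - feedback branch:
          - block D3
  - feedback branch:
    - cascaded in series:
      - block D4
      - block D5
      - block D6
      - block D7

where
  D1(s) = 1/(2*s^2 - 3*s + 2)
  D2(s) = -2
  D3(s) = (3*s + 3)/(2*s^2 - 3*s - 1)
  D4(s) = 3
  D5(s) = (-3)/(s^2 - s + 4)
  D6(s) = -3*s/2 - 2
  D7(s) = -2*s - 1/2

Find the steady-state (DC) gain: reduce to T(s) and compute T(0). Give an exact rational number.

Reducing step by step:

1. close the feedback loop around D2, D3 = (-4*s^2 + 6*s + 2)/(2*s^2 - 9*s - 7)
2. multiply D1, [D2/(1+D2*D3)] (series) = (-4*s^2 + 6*s + 2)/(4*s^4 - 24*s^3 + 17*s^2 + 3*s - 14)
3. series reduction of D4, D5, D6, D7 = (-108*s^2 - 171*s - 36)/(4*s^2 - 4*s + 16)
4. collapse the loop ((D1*[D2/(1+D2*D3)]) forward, (D4*D5*D6*D7) return) = (-8*s^4 + 20*s^3 - 40*s^2 + 44*s + 16)/(8*s^6 - 56*s^5 + 330*s^4 - 202*s^3 - 447*s^2 - 227*s - 148)
The step-4 result is T(s). Setting s = 0: T(0) = 16/(-148) = -4/37.

Answer: -4/37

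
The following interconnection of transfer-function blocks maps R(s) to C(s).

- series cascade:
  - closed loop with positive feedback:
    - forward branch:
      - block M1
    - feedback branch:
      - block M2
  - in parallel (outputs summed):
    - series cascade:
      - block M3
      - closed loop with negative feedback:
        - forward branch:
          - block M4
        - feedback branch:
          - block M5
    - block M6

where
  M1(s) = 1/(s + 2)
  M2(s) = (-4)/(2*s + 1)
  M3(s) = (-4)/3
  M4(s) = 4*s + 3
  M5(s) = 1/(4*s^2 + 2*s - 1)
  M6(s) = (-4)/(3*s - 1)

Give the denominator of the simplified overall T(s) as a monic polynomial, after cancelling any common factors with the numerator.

The answer is s^4 + 19*s^3/6 + 13*s^2/3 + 7*s/6 - 1.

Reasoning:
Step 1 - reduce the feedback loop with forward M1 and return M2; result (2*s + 1)/(2*s^2 + 5*s + 6)
Step 2 - close the feedback loop around M4, M5; result (16*s^3 + 20*s^2 + 2*s - 3)/(4*s^2 + 6*s + 2)
Step 3 - cascade M3, [M4/(1+M4*M5)]; result (-32*s^3 - 40*s^2 - 4*s + 6)/(6*s^2 + 9*s + 3)
Step 4 - sum the parallel branches (M3*[M4/(1+M4*M5)]), M6; result (-96*s^4 - 88*s^3 + 4*s^2 - 14*s - 18)/(18*s^3 + 21*s^2 - 3)
Step 5 - multiply [M1/(1-M1*M2)], ((M3*[M4/(1+M4*M5)])+M6) (series); result (-96*s^4 - 88*s^3 + 4*s^2 - 14*s - 18)/(18*s^4 + 57*s^3 + 78*s^2 + 21*s - 18)
The result of step 5 is T(s) in lowest terms. Its denominator has leading coefficient 18; dividing the denominator through by 18 makes it monic.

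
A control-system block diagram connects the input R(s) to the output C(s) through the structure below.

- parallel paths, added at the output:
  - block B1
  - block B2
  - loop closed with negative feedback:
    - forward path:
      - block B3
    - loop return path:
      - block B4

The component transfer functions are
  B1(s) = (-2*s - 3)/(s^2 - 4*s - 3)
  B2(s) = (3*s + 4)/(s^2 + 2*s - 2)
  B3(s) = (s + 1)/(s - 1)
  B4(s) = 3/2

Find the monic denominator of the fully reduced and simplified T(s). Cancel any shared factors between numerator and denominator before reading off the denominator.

Answer: s^5 - 9*s^4/5 - 67*s^3/5 - 3*s^2/5 + 32*s/5 + 6/5

Working:
(1) feedback reduction of B3, B4 gives (2*s + 2)/(5*s + 1)
(2) reduce the parallel group B1, B2, [B3/(1+B3*B4)] gives (2*s^5 + 3*s^4 - 104*s^3 - 172*s^2 - 41*s + 6)/(5*s^5 - 9*s^4 - 67*s^3 - 3*s^2 + 32*s + 6)
Step 2 gives the fully reduced T(s), with no common factor left to cancel. The denominator's leading coefficient is 5, so divide each of its coefficients by 5 to get the monic form.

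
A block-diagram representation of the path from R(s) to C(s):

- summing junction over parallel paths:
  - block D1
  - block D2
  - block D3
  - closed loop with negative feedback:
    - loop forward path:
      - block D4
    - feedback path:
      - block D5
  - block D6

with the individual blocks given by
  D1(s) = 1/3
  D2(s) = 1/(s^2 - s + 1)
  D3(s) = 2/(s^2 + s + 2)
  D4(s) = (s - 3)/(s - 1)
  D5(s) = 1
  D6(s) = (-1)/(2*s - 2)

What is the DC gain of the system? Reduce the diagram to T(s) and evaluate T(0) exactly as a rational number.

First reduce the diagram to T(s).

[1] apply the feedback formula to D4, D5 = (s - 3)/(2*s - 4)
[2] reduce the parallel group D1, D2, D3, [D4/(1+D4*D5)], D6 = (5*s^6 - 21*s^5 + 47*s^4 - 107*s^3 + 147*s^2 - 145*s + 86)/(6*s^6 - 18*s^5 + 24*s^4 - 42*s^3 + 54*s^2 - 48*s + 24)
That last expression is T(s); at s = 0 only the constant terms survive, so T(0) = 86/24 = 43/12.

Answer: 43/12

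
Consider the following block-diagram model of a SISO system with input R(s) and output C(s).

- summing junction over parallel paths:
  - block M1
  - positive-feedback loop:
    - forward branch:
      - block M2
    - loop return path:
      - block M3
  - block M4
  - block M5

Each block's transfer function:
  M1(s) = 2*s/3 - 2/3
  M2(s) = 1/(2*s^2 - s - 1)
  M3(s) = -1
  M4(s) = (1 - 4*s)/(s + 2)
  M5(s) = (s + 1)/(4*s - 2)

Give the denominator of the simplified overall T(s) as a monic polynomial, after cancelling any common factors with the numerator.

Step 1: close the feedback loop around M2, M3, giving 1/(2*s^2 - s)
Step 2: reduce the parallel group M1, [M2/(1-M2*M3)], M4, M5, giving (8*s^4 - 41*s^3 + 25*s^2 + 14*s + 12)/(12*s^3 + 18*s^2 - 12*s)
No further cancellation is possible in the step-2 result, so that is T(s). Its denominator becomes monic after dividing by the leading coefficient 12.

Hence the answer: s^3 + 3*s^2/2 - s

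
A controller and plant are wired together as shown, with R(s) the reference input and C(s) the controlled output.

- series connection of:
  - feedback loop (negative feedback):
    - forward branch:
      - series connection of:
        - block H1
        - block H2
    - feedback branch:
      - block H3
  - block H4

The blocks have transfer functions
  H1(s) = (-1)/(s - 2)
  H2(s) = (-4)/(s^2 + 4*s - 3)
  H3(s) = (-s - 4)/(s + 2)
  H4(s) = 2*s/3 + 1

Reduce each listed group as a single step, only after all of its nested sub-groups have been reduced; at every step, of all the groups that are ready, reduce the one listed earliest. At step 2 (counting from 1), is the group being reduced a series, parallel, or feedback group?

The answer is feedback.

Reasoning:
Step 1. reduce the series chain H1, H2
Step 2. reduce the feedback loop with forward (H1*H2) and return H3
Step 3. reduce the series chain [(H1*H2)/(1+(H1*H2)*H3)], H4
At step 2 the group reduced is feedback.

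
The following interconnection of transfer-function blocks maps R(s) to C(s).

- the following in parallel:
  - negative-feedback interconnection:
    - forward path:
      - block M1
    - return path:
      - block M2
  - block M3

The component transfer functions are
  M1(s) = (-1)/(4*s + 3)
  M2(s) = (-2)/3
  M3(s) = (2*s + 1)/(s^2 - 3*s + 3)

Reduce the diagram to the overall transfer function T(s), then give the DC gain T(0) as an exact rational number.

First reduce the diagram to T(s).

[1] close the feedback loop around M1, M2 = (-3)/(12*s + 11)
[2] combine [M1/(1+M1*M2)], M3 in parallel = (21*s^2 + 43*s + 2)/(12*s^3 - 25*s^2 + 3*s + 33)
That last expression is T(s); at s = 0 only the constant terms survive, so T(0) = 2/33.

Answer: 2/33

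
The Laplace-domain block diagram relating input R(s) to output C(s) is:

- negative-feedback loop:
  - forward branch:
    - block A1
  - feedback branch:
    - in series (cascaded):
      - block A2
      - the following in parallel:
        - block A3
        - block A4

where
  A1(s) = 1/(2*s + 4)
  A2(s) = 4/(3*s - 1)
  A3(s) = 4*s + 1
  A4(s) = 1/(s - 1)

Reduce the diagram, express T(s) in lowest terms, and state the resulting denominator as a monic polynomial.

[1] sum the parallel branches A3, A4: (4*s^2 - 3*s)/(s - 1)
[2] reduce the series chain A2, (A3+A4): (16*s^2 - 12*s)/(3*s^2 - 4*s + 1)
[3] feedback reduction of A1, (A2*(A3+A4)): (3*s^2 - 4*s + 1)/(6*s^3 + 20*s^2 - 26*s + 4)
The result of step 3 is T(s) in lowest terms. Its denominator has leading coefficient 6; dividing the denominator through by 6 makes it monic.

Hence the answer: s^3 + 10*s^2/3 - 13*s/3 + 2/3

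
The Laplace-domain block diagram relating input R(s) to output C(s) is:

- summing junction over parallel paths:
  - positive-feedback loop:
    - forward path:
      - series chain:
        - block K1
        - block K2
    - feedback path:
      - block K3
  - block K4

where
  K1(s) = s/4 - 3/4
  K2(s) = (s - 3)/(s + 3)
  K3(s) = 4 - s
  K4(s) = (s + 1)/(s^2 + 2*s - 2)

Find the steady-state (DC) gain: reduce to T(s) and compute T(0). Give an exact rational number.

The answer is -7/8.

Reasoning:
(1) reduce the series chain K1, K2 = (s^2 - 6*s + 9)/(4*s + 12)
(2) collapse the loop ((K1*K2) forward, K3 return) = (s^2 - 6*s + 9)/(s^3 - 10*s^2 + 37*s - 24)
(3) add [(K1*K2)/(1-(K1*K2)*K3)], K4 (parallel) = (2*s^4 - 13*s^3 + 22*s^2 + 43*s - 42)/(s^5 - 8*s^4 + 15*s^3 + 70*s^2 - 122*s + 48)
Evaluating the step-3 result (the overall T(s)) at s = 0 gives T(0) = -42/48 = -7/8.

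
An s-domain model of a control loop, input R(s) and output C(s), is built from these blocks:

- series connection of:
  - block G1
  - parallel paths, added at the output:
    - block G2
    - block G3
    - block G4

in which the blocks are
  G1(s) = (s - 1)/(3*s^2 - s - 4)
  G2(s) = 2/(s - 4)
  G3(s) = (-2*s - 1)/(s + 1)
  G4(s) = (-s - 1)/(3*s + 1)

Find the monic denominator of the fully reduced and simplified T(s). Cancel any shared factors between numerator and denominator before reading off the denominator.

1. combine G2, G3, G4 in parallel -> (-7*s^3 + 27*s^2 + 34*s + 10)/(3*s^3 - 8*s^2 - 15*s - 4)
2. combine G1, (G2+G3+G4) in series -> (-7*s^4 + 34*s^3 + 7*s^2 - 24*s - 10)/(9*s^5 - 27*s^4 - 49*s^3 + 35*s^2 + 64*s + 16)
The result of step 2 is T(s) in lowest terms. Its denominator has leading coefficient 9; dividing the denominator through by 9 makes it monic.

Answer: s^5 - 3*s^4 - 49*s^3/9 + 35*s^2/9 + 64*s/9 + 16/9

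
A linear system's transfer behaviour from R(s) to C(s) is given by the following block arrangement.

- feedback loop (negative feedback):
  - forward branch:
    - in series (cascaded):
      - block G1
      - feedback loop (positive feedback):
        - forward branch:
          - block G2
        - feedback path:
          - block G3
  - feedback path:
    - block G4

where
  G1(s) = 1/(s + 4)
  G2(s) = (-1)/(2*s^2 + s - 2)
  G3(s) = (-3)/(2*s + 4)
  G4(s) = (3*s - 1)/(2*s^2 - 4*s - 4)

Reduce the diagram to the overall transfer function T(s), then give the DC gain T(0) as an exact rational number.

Reducing step by step:

Step 1 - apply the feedback formula to G2, G3, giving (-2*s - 4)/(4*s^3 + 10*s^2 - 11)
Step 2 - multiply G1, [G2/(1-G2*G3)] (series), giving (-2*s - 4)/(4*s^4 + 26*s^3 + 40*s^2 - 11*s - 44)
Step 3 - collapse the loop ((G1*[G2/(1-G2*G3)]) forward, G4 return), giving (-2*s^3 + 12*s + 8)/(4*s^6 + 18*s^5 - 20*s^4 - 143*s^3 - 105*s^2 + 105*s + 90)
The step-3 result is T(s). Setting s = 0: T(0) = 8/90 = 4/45.

Answer: 4/45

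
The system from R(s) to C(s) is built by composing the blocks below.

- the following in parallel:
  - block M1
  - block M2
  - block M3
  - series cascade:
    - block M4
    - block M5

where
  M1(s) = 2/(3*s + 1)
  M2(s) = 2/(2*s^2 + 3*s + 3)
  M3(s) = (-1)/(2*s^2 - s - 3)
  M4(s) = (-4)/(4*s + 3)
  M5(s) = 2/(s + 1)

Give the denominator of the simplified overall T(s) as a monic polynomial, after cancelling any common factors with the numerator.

Answer: s^6 + 25*s^5/12 + 7*s^4/12 - 57*s^3/16 - 91*s^2/16 - 51*s/16 - 9/16

Working:
Step 1: combine M4, M5 in series -> (-8)/(4*s^2 + 7*s + 3)
Step 2: sum the parallel branches M1, M2, M3, (M4*M5) -> (32*s^5 - 16*s^4 - 66*s^3 - 209*s^2 - 36*s - 9)/(48*s^6 + 100*s^5 + 28*s^4 - 171*s^3 - 273*s^2 - 153*s - 27)
Step 2 gives the fully reduced T(s), with no common factor left to cancel. The denominator's leading coefficient is 48, so divide each of its coefficients by 48 to get the monic form.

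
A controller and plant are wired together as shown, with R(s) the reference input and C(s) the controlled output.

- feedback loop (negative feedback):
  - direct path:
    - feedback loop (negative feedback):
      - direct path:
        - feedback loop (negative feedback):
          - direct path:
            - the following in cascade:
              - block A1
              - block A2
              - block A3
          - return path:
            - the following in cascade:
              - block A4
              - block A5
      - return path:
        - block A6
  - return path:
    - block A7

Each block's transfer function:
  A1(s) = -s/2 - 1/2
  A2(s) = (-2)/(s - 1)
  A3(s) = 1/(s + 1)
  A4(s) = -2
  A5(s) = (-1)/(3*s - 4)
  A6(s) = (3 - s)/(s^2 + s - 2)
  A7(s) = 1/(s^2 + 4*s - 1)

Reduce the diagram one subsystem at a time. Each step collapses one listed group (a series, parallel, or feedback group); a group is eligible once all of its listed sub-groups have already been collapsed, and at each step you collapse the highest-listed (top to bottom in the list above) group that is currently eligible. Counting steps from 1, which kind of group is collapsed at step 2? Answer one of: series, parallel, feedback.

Reducing step by step:

(1) series reduction of A1, A2, A3
(2) series reduction of A4, A5
(3) reduce the feedback loop with forward (A1*A2*A3) and return (A4*A5)
(4) reduce the feedback loop with forward [(A1*A2*A3)/(1+(A1*A2*A3)*(A4*A5))] and return A6
(5) apply the feedback formula to [[(A1*A2*A3)/(1+(A1*A2*A3)*(A4*A5))]/(1+[(A1*A2*A3)/(1+(A1*A2*A3)*(A4*A5))]*A6)], A7
Step 2: series.

Answer: series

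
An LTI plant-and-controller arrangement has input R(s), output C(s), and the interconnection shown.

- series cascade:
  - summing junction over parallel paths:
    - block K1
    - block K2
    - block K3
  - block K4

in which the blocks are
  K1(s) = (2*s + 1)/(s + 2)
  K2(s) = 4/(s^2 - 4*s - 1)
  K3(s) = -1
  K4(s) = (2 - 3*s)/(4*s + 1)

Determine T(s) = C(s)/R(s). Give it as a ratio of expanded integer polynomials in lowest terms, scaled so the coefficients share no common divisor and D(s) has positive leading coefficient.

Step 1. reduce the parallel group K1, K2, K3: (s^3 - 5*s^2 + 7*s + 9)/(s^3 - 2*s^2 - 9*s - 2)
Step 2. reduce the series chain (K1+K2+K3), K4, which is the overall transfer function T(s) = C(s)/R(s) in lowest terms

Final answer: (-3*s^4 + 17*s^3 - 31*s^2 - 13*s + 18)/(4*s^4 - 7*s^3 - 38*s^2 - 17*s - 2)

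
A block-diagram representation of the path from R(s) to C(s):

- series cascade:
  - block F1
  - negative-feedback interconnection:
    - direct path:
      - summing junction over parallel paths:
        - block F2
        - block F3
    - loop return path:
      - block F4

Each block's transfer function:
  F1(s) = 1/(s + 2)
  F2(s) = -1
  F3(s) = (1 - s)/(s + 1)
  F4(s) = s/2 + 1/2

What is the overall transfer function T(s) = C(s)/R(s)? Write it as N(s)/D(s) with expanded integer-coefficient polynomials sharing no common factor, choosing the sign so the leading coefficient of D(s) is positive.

1. add F2, F3 (parallel), giving (-2*s)/(s + 1)
2. reduce the feedback loop with forward (F2+F3) and return F4, giving (2*s)/(s^2 - 1)
3. combine F1, [(F2+F3)/(1+(F2+F3)*F4)] in series, giving the overall T(s)

Therefore the answer is (2*s)/(s^3 + 2*s^2 - s - 2).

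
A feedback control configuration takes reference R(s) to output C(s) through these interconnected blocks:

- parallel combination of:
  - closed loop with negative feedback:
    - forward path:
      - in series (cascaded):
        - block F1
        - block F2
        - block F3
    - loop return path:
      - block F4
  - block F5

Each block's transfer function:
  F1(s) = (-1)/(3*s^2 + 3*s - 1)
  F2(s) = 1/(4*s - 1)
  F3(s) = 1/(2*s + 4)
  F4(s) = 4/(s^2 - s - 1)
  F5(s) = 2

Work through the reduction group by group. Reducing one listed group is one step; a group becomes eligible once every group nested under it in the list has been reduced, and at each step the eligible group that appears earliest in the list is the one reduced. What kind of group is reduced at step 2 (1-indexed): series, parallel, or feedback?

Step 1. combine F1, F2, F3 in series
Step 2. collapse the loop ((F1*F2*F3) forward, F4 return)
Step 3. reduce the parallel group [(F1*F2*F3)/(1+(F1*F2*F3)*F4)], F5
Step 2 collapses a feedback group.

Hence the answer: feedback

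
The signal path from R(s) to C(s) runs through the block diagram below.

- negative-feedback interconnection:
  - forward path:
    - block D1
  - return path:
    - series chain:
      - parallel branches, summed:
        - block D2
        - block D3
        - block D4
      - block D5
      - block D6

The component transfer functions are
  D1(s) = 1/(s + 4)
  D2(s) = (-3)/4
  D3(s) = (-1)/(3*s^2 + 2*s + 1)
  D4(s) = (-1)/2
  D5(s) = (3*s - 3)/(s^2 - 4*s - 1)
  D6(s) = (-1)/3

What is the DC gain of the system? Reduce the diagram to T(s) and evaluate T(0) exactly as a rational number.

Answer: 4/25

Working:
[1] add D2, D3, D4 (parallel) = (-15*s^2 - 10*s - 9)/(12*s^2 + 8*s + 4)
[2] reduce the series chain (D2+D3+D4), D5, D6 = (15*s^3 - 5*s^2 - s - 9)/(12*s^4 - 40*s^3 - 40*s^2 - 24*s - 4)
[3] collapse the loop (D1 forward, ((D2+D3+D4)*D5*D6) return) = (12*s^4 - 40*s^3 - 40*s^2 - 24*s - 4)/(12*s^5 + 8*s^4 - 185*s^3 - 189*s^2 - 101*s - 25)
That last expression is T(s); at s = 0 only the constant terms survive, so T(0) = -4/(-25) = 4/25.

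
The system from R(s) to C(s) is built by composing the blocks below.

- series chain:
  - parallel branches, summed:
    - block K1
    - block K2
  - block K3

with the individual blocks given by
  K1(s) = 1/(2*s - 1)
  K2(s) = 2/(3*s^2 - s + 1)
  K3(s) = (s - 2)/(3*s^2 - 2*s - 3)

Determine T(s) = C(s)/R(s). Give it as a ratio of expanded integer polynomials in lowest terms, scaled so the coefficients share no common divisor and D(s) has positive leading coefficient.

Step 1: combine K1, K2 in parallel = (3*s^2 + 3*s - 1)/(6*s^3 - 5*s^2 + 3*s - 1)
Step 2: cascade (K1+K2), K3: this yields T(s), and no further normalization is needed

Answer: (3*s^3 - 3*s^2 - 7*s + 2)/(18*s^5 - 27*s^4 + s^3 + 6*s^2 - 7*s + 3)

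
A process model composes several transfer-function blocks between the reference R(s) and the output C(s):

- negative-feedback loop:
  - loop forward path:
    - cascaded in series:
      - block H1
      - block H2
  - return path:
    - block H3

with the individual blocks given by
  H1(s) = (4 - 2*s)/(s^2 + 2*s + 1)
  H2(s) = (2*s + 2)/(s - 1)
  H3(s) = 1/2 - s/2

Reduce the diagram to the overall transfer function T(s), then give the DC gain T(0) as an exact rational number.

Step 1 - reduce the series chain H1, H2: (8 - 4*s)/(s^2 - 1)
Step 2 - reduce the feedback loop with forward (H1*H2) and return H3: (8 - 4*s)/(3*s^2 - 6*s + 3)
Step 2 gives the overall T(s). Then T(0) = 8/3.

Therefore the answer is 8/3.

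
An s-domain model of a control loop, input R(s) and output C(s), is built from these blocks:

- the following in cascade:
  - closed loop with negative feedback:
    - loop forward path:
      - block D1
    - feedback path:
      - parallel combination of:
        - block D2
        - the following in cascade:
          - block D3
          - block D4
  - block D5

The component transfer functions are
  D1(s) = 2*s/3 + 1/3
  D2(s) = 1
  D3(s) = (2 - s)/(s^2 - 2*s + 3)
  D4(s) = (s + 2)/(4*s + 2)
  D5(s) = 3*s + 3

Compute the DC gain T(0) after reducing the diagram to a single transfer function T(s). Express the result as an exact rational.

Reducing step by step:

[1] multiply D3, D4 (series) -> (4 - s^2)/(4*s^3 - 6*s^2 + 8*s + 6)
[2] parallel reduction of D2, (D3*D4) -> (4*s^3 - 7*s^2 + 8*s + 10)/(4*s^3 - 6*s^2 + 8*s + 6)
[3] apply the feedback formula to D1, (D2+(D3*D4)) -> (4*s^3 - 6*s^2 + 8*s + 6)/(4*s^3 - s^2 - 4*s + 28)
[4] series reduction of [D1/(1+D1*(D2+(D3*D4)))], D5 -> (12*s^4 - 6*s^3 + 6*s^2 + 42*s + 18)/(4*s^3 - s^2 - 4*s + 28)
Step 4 gives the overall T(s). Then T(0) = 18/28 = 9/14.

Answer: 9/14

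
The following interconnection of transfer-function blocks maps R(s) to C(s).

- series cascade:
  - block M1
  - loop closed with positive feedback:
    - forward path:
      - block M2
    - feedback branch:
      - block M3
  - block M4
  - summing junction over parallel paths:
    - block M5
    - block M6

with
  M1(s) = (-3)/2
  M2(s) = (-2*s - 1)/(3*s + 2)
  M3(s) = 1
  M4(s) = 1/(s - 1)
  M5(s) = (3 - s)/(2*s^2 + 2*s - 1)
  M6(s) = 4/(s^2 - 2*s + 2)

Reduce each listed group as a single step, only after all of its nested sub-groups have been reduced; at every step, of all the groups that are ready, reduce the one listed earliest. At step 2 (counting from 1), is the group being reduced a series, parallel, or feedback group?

Step 1 - collapse the loop (M2 forward, M3 return)
Step 2 - reduce the parallel group M5, M6
Step 3 - combine M1, [M2/(1-M2*M3)], M4, (M5+M6) in series
Step 2: parallel.

Final answer: parallel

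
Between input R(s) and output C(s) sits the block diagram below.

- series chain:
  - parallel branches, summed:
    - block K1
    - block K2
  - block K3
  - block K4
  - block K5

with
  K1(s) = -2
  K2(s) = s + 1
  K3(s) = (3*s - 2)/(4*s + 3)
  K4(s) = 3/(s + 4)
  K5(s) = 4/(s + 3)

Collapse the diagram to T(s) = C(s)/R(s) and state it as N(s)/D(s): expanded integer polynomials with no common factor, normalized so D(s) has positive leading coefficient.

The answer is (36*s^2 - 60*s + 24)/(4*s^3 + 31*s^2 + 69*s + 36).

Reasoning:
[1] reduce the parallel group K1, K2 gives s - 1
[2] multiply (K1+K2), K3, K4, K5 (series) - this is the overall T(s), already in the required normalized form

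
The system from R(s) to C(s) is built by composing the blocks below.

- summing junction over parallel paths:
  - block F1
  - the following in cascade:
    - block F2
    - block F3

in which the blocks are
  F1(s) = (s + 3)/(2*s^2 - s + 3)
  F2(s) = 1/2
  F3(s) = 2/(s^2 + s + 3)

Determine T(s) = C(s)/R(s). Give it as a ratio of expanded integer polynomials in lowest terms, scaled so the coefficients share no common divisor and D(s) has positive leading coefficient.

Reducing step by step:

(1) combine F2, F3 in series gives 1/(s^2 + s + 3)
(2) add F1, (F2*F3) (parallel), giving the overall T(s)

Answer: (s^3 + 6*s^2 + 5*s + 12)/(2*s^4 + s^3 + 8*s^2 + 9)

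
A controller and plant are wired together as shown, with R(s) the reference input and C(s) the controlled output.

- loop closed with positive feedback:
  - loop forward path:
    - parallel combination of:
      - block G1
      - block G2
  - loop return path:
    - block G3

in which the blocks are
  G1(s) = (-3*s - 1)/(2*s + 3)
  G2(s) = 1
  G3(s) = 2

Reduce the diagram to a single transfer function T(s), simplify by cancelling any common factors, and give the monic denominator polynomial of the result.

The answer is s - 1/4.

Reasoning:
(1) reduce the parallel group G1, G2, giving (2 - s)/(2*s + 3)
(2) feedback reduction of (G1+G2), G3, giving (2 - s)/(4*s - 1)
That last expression is T(s), already simplified. Scaling its denominator by 1/4 (the reciprocal of the leading coefficient) yields the monic denominator.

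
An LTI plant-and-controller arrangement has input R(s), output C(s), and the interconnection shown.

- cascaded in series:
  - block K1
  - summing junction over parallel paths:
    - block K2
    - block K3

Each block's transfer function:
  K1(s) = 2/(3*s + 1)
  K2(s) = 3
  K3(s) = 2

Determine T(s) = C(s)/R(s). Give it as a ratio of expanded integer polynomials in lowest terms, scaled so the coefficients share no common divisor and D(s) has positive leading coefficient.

First reduce the diagram to T(s).

(1) parallel reduction of K2, K3, giving 5
(2) series reduction of K1, (K2+K3), giving the overall T(s)

Answer: 10/(3*s + 1)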